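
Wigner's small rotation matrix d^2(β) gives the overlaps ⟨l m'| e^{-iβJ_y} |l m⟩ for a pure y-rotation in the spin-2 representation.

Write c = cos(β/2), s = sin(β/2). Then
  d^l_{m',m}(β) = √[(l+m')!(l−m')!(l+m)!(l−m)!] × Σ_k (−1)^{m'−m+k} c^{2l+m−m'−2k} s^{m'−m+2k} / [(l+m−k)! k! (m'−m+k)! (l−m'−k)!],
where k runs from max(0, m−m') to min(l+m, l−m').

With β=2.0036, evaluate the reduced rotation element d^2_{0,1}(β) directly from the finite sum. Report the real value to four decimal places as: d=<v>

d^2_{0,1}(β=2.0036) via Wigner's sum:
c=cos(2.0036/2)=0.538787, s=sin(2.0036/2)=0.842442; N=√[2·2·6·1]=4.898979
Admissible k: 1..2 (factorial args all ≥0)
  k=1: (−1)^0·4.8990/(2)·0.5388^3·0.8424^1 = +0.322750
  k=2: (−1)^1·4.8990/(2)·0.5388^1·0.8424^3 = -0.789065
d^2_{0,1}(2.0036) = +0.322750 -0.789065 = -0.466315

d=-0.4663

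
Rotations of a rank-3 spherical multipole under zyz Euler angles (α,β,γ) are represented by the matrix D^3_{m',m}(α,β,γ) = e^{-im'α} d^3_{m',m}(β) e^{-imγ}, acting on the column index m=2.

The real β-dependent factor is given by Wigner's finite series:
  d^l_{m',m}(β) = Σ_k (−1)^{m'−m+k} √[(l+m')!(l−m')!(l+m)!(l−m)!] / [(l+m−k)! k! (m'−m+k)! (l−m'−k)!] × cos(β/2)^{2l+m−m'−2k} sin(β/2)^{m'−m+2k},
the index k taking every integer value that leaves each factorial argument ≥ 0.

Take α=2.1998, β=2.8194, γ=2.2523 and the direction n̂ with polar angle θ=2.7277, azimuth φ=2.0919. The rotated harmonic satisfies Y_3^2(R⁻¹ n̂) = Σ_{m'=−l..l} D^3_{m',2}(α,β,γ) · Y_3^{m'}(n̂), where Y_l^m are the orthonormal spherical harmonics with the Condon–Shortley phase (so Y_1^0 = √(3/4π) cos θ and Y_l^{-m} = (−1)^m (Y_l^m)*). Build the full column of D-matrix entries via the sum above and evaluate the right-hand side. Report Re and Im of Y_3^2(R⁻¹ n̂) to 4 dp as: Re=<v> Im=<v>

Re=-0.0090 Im=0.0045

Need the full column D^3_{m',2} for m'=−3..3 at α=2.1998, β=2.8194, γ=2.2523.
cos(β/2)=0.160400, sin(β/2)=0.987052
d^3_{-3,2}: single k=5 term ⇒ +0.368113;  D = -0.184186+0.318721i
d^3_{-2,2}: k∈[4..5] ⇒ +0.122107 -0.924784 = -0.802677;  D = -0.798256+0.084126i
d^3_{-1,2}: k∈[3..4] ⇒ +0.025100 -0.475232 = -0.450132;  D = +0.301520+0.334223i
d^3_{0,2}: k∈[2..3] ⇒ +0.003532 -0.133762 = -0.130229;  D = +0.026866-0.127428i
d^3_{1,2}: k∈[1..2] ⇒ +0.000331 -0.025100 = -0.024768;  D = -0.022603+0.010127i
d^3_{2,2}: k∈[0..1] ⇒ +0.000017 -0.003225 = -0.003208;  D = +0.002783+0.001595i
d^3_{3,2}: single k=0 term ⇒ -0.000257;  D = -0.000028-0.000255i
Y_3^{m'}(θ=2.7277,φ=2.0919) and Σ D·Y over m':
  (-0.1842+0.3187i)·(+0.0271+0.0002i)  (-0.7983+0.0841i)·(+0.0763-0.1307i)  (+0.3015+0.3342i)·(-0.2065-0.3597i)  (+0.0269-0.1274i)·(-0.4070+0.0000i)  (-0.0226+0.0101i)·(+0.2065-0.3597i)  (+0.0028+0.0016i)·(+0.0763+0.1307i)  (-0.0000-0.0003i)·(-0.0271+0.0002i)
Y_3^2(R⁻¹ n̂) = -0.008983+0.004454i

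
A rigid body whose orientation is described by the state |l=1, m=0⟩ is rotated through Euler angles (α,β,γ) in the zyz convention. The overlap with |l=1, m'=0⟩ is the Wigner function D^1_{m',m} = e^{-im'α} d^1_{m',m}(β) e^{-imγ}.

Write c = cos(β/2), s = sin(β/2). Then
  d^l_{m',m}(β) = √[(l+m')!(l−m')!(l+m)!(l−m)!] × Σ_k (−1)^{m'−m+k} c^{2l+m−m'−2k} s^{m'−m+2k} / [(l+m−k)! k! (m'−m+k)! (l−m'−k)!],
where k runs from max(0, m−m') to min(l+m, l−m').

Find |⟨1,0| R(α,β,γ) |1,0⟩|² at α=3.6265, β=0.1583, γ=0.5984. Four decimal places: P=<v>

P=0.9751

D^1_{0,0}(3.6265,0.1583,0.5984) = e^{-i·0·3.6265}·d^1_{0,0}(0.1583)·e^{-i·0·0.5984}. Compute d first:
Half-angle: c=0.996869, s=0.079067. N=√(1·1·1·1)=1.000000
Admissible k: 0..1 (factorial args all ≥0)
  k=0: (−1)^0·1.0000/(1)·0.9969^2·0.0791^0 = +0.993748
  k=1: (−1)^1·1.0000/(1)·0.9969^0·0.0791^2 = -0.006252
d^1_{0,0}(0.1583) = +0.993748 -0.006252 = +0.987497
|D^1_{0,0}|² = |d^1_{0,0}(β)|² = (+0.987497)² = 0.975150 (the z-rotation phases have unit modulus)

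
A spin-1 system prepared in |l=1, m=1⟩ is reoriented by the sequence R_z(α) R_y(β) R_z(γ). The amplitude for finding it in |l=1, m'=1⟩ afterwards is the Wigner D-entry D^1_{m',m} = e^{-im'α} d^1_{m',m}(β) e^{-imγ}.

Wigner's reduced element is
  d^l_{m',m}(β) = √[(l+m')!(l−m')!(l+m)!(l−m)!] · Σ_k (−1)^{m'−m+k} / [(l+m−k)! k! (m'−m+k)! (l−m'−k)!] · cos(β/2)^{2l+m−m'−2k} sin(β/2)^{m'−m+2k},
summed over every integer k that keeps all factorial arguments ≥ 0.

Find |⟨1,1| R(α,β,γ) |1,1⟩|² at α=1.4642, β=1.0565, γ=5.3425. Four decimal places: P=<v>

D^1_{1,1}(1.4642,1.0565,5.3425) = e^{-i·1·1.4642}·d^1_{1,1}(1.0565)·e^{-i·1·5.3425}. Compute d first:
Half-angle: c=0.863690, s=0.504023. N=√(2·1·2·1)=2.000000
Admissible k: 0..0 (factorial args all ≥0)
  k=0: (−1)^0·2.0000/(2)·0.8637^2·0.5040^0 = +0.745961
d^1_{1,1}(1.0565) = +0.745961
|D^1_{1,1}|² = |d^1_{1,1}(β)|² = (+0.745961)² = 0.556458 (the z-rotation phases have unit modulus)

P=0.5565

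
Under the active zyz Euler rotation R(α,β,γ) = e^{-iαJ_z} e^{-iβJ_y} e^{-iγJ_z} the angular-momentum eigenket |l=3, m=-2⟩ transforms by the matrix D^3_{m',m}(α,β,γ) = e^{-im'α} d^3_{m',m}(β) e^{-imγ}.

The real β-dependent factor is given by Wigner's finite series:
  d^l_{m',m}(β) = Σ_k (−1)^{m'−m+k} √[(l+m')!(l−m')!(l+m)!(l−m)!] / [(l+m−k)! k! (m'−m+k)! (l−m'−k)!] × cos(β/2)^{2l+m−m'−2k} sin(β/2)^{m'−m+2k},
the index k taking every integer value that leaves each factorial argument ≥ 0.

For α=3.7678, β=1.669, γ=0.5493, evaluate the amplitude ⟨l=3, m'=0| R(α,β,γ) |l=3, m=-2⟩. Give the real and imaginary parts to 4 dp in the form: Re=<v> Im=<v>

D^3_{0,-2}(3.7678,1.669,0.5493) = e^{-i·0·3.7678}·d^3_{0,-2}(1.669)·e^{-i·-2·0.5493}. Compute d first:
c=cos(1.669/2)=0.671548, s=sin(1.669/2)=0.740961; N=√[6·6·1·120]=65.726707
k∈{0,1} keeps every argument non-negative
  k=0: (−1)^2·65.7267/(12)·0.6715^4·0.7410^2 = +0.611589
  k=1: (−1)^3·65.7267/(12)·0.6715^2·0.7410^4 = -0.744554
d^3_{0,-2}(1.669) = +0.611589 -0.744554 = -0.132964
Attach z-rotation phases: D = e^{-i(0)(3.7678)}·(-0.132964)·e^{-i(-2)(0.5493)} = -0.060478-0.118414i

Re=-0.0605 Im=-0.1184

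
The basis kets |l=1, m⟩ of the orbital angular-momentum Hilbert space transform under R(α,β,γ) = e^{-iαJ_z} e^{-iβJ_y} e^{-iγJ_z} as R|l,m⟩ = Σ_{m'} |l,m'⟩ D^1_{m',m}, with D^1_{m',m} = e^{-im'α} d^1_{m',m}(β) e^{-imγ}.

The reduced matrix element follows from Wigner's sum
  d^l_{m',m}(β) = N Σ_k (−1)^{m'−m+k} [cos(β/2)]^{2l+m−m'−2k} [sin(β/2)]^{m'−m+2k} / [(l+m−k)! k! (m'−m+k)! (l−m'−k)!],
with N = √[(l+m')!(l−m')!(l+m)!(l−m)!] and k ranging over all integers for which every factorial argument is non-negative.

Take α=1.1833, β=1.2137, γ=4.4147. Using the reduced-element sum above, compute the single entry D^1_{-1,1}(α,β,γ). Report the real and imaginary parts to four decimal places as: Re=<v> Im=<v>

First d^1_{-1,1}(β=1.2137), then the phase factors e^{-i(-1)α} and e^{-i(1)γ}:
c=cos(1.2137/2)=0.821448, s=sin(1.2137/2)=0.570283; N=√[1·2·2·1]=2.000000
Admissible k: 2..2 (factorial args all ≥0)
  k=2: (−1)^0·2.0000/(2)·0.8214^0·0.5703^2 = +0.325222
d^1_{-1,1}(1.2137) = +0.325222
Attach z-rotation phases: D = e^{-i(-1)(1.1833)}·(+0.325222)·e^{-i(1)(4.4147)} = -0.323912+0.029168i

Re=-0.3239 Im=0.0292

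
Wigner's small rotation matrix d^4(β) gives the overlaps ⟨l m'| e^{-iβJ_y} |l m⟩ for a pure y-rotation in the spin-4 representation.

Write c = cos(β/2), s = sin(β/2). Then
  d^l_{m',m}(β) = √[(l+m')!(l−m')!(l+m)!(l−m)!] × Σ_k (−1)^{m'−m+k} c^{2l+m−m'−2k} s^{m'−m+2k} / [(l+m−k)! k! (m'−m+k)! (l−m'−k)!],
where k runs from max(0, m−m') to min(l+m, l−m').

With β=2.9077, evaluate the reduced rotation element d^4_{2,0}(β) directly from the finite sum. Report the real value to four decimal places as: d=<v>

d^4_{2,0}(β=2.9077) via Wigner's sum:
With c≡cos(β/2)=0.116680 and s≡sin(β/2)=0.993170, N=[720·2·24·24]^{1/2}=910.735966
k∈{0,1,2} keeps every argument non-negative
  k=0: (−1)^2·910.7360/(96)·0.1167^6·0.9932^2 = +0.000024
  k=1: (−1)^3·910.7360/(36)·0.1167^4·0.9932^4 = -0.004562
  k=2: (−1)^4·910.7360/(96)·0.1167^2·0.9932^6 = +0.123952
d^4_{2,0}(2.9077) = +0.000024 -0.004562 +0.123952 = +0.119414

d=0.1194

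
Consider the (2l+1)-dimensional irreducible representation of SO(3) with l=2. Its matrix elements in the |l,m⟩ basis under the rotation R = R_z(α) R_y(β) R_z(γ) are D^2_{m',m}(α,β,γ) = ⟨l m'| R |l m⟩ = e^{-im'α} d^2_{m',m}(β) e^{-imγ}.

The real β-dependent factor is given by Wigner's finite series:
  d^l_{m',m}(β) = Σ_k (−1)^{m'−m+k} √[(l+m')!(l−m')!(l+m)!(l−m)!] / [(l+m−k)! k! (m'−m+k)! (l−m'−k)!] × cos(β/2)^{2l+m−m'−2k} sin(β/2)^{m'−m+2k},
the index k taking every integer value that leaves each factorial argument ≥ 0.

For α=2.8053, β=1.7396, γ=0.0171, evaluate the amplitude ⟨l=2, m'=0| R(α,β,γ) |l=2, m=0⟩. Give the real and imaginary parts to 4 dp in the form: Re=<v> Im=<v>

Re=-0.4577 Im=0.0000

D^2_{0,0}(2.8053,1.7396,0.0171) = e^{-i·0·2.8053}·d^2_{0,0}(1.7396)·e^{-i·0·0.0171}. Compute d first:
Half-angle: c=0.644979, s=0.764200. N=√(2·2·2·2)=4.000000
k∈{0,1,2} keeps every argument non-negative
  k=0: (−1)^0·4.0000/(4)·0.6450^4·0.7642^0 = +0.173055
  k=1: (−1)^1·4.0000/(1)·0.6450^2·0.7642^2 = -0.971775
  k=2: (−1)^2·4.0000/(4)·0.6450^0·0.7642^4 = +0.341058
d^2_{0,0}(1.7396) = +0.173055 -0.971775 +0.341058 = -0.457662
D = (+1.000000+0.000000i)·(-0.457662)·(+1.000000+0.000000i) = -0.457662+0.000000i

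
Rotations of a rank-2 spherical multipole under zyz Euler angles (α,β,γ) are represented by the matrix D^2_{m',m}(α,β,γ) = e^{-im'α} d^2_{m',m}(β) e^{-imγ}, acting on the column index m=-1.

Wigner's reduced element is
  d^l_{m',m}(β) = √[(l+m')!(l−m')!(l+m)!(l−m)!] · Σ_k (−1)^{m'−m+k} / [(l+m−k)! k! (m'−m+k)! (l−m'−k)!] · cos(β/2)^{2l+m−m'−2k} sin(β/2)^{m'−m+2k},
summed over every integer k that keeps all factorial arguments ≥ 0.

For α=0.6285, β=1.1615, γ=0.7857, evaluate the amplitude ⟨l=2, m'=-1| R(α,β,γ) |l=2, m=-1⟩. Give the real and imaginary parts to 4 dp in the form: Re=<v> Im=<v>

Re=-0.0222 Im=-0.1409

First d^2_{-1,-1}(β=1.1615), then the phase factors e^{-i(-1)α} and e^{-i(-1)γ}:
With c≡cos(β/2)=0.836051 and s≡sin(β/2)=0.548651, N=[1·6·1·6]^{1/2}=6.000000
Admissible k: 0..1 (factorial args all ≥0)
  k=0: (−1)^0·6.0000/(6)·0.8361^4·0.5487^0 = +0.488576
  k=1: (−1)^1·6.0000/(2)·0.8361^2·0.5487^2 = -0.631219
d^2_{-1,-1}(1.1615) = +0.488576 -0.631219 = -0.142643
Attach z-rotation phases: D = e^{-i(-1)(0.6285)}·(-0.142643)·e^{-i(-1)(0.7857)} = -0.022246-0.140897i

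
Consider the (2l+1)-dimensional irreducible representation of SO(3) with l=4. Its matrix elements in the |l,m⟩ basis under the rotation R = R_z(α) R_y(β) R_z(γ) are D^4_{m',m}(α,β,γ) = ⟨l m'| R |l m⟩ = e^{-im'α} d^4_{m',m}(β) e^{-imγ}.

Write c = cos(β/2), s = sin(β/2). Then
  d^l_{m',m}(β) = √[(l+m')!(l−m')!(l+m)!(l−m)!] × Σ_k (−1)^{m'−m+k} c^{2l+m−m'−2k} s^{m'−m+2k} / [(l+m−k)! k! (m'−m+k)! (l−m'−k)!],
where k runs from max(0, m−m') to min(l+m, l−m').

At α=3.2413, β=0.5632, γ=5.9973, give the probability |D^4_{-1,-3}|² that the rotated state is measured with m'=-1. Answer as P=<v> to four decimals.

P=0.1718

First d^4_{-1,-3}(β=0.5632), then the phase factors e^{-i(-1)α} and e^{-i(-3)γ}:
c=cos(0.5632/2)=0.960612, s=sin(0.5632/2)=0.277893; N=√[6·120·1·5040]=1904.940944
k∈{0,1} keeps every argument non-negative
  k=0: (−1)^2·1904.9409/(240)·0.9606^6·0.2779^2 = +0.481630
  k=1: (−1)^3·1904.9409/(144)·0.9606^4·0.2779^4 = -0.067177
d^4_{-1,-3}(0.5632) = +0.481630 -0.067177 = +0.414453
|D^4_{-1,-3}|² = |d^4_{-1,-3}(β)|² = (+0.414453)² = 0.171771 (the z-rotation phases have unit modulus)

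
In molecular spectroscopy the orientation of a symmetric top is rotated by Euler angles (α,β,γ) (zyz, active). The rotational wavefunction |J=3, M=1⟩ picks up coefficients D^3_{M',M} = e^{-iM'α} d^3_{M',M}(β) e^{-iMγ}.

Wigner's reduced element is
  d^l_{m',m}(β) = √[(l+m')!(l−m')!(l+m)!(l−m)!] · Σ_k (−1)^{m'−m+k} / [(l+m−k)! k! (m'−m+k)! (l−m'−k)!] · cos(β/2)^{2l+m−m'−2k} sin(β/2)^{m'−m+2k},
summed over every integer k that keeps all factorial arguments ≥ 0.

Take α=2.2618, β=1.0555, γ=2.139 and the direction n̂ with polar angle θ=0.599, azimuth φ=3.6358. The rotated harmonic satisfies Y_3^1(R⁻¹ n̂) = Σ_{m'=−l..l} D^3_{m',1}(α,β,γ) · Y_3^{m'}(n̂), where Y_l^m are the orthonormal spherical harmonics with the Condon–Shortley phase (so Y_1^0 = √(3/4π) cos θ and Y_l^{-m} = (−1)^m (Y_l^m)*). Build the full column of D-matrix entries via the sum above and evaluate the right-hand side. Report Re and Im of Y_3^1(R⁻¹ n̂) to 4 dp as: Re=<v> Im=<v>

Re=-0.0704 Im=-0.0224

Need the full column D^3_{m',1} for m'=−3..3 at α=2.2618, β=1.0555, γ=2.139.
cos(β/2)=0.863942, sin(β/2)=0.503591
d^3_{-3,1}: single k=4 term ⇒ +0.185920;  D = -0.012260-0.185515i
d^3_{-2,1}: k∈[3..4] ⇒ +0.520856 -0.088486 = +0.432370;  D = -0.314292+0.296925i
d^3_{-1,1}: k∈[2..4] ⇒ +0.847707 -0.384035 +0.016310 = +0.479983;  D = +0.476368+0.058794i
d^3_{0,1}: k∈[1..3] ⇒ +0.839638 -0.855853 +0.096931 = +0.080716;  D = -0.043435-0.068033i
d^3_{1,1}: k∈[0..2] ⇒ +0.415823 -1.130276 +0.288026 = -0.426427;  D = +0.130730-0.405893i
d^3_{2,1}: k∈[0..1] ⇒ -0.766481 +0.520856 = -0.245625;  D = -0.228157+0.090974i
d^3_{3,1}: single k=0 term ⇒ +0.547193;  D = -0.480107-0.262520i
Y_3^{m'}(θ=0.599,φ=3.6358) and Σ D·Y over m':
  (-0.0123-0.1855i)·(-0.0066+0.0745i)  (-0.3143+0.2969i)·(+0.1476-0.2241i)  (+0.4764+0.0588i)·(-0.3867+0.2083i)  (-0.0434-0.0680i)·(+0.1265+0.0000i)  (+0.1307-0.4059i)·(+0.3867+0.2083i)  (-0.2282+0.0910i)·(+0.1476+0.2241i)  (-0.4801-0.2625i)·(+0.0066+0.0745i)
Y_3^1(R⁻¹ n̂) = -0.070441-0.022444i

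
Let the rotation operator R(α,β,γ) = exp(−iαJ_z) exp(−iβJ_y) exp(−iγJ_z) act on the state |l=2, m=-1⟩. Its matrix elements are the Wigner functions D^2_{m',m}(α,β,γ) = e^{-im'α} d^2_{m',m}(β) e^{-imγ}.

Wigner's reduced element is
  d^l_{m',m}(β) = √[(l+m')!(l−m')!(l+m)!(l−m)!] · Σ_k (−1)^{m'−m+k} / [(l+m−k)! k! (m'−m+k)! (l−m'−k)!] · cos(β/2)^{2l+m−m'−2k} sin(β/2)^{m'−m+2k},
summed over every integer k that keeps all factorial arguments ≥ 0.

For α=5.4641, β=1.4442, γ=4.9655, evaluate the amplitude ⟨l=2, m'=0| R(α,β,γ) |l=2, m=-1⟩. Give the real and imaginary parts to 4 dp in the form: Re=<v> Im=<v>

Re=-0.0384 Im=0.1485

First d^2_{0,-1}(β=1.4442), then the phase factors e^{-i(0)α} and e^{-i(-1)γ}:
Half-angle: c=0.750419, s=0.660962. N=√(2·2·1·6)=4.898979
The bounds max(0,m−m')=0 and min(l+m,l−m')=1 give 2 terms
  k=0: (−1)^1·4.8990/(2)·0.7504^3·0.6610^1 = -0.684170
  k=1: (−1)^2·4.8990/(2)·0.7504^1·0.6610^3 = +0.530773
d^2_{0,-1}(1.4442) = -0.684170 +0.530773 = -0.153397
D = (+1.000000+0.000000i)·(-0.153397)·(+0.250417-0.968138i) = -0.038413+0.148509i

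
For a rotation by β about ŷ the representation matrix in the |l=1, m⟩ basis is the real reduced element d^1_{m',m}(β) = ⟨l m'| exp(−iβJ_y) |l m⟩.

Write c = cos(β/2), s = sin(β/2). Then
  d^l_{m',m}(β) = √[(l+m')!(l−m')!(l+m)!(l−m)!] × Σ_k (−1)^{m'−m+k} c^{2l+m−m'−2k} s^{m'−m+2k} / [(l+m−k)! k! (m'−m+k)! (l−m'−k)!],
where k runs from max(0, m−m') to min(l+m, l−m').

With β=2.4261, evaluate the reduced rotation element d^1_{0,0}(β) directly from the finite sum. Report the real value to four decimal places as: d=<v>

d^1_{0,0}(β=2.4261) via Wigner's sum:
Half-angle: c=0.350164, s=0.936688. N=√(1·1·1·1)=1.000000
The bounds max(0,m−m')=0 and min(l+m,l−m')=1 give 2 terms
  k=0: (−1)^0·1.0000/(1)·0.3502^2·0.9367^0 = +0.122615
  k=1: (−1)^1·1.0000/(1)·0.3502^0·0.9367^2 = -0.877385
d^1_{0,0}(2.4261) = +0.122615 -0.877385 = -0.754770

d=-0.7548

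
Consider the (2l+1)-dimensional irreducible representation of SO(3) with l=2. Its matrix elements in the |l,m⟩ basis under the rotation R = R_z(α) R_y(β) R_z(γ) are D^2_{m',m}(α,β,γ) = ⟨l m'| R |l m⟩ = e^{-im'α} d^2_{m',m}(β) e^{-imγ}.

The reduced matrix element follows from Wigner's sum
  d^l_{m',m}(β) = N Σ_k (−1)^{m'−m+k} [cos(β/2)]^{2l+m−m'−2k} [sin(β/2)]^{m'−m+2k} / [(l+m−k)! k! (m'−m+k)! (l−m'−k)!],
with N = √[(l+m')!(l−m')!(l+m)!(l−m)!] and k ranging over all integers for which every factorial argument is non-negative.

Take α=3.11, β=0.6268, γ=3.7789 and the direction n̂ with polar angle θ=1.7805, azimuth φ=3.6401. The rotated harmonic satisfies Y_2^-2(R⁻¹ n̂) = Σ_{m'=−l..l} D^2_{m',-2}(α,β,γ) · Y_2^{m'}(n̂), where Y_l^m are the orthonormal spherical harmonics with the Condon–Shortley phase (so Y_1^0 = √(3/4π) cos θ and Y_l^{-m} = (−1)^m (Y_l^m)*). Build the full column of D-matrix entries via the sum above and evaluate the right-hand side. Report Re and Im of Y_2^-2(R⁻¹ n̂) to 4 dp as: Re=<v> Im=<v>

Need the full column D^2_{m',-2} for m'=−2..2 at α=3.11, β=0.6268, γ=3.7789.
cos(β/2)=0.951291, sin(β/2)=0.308295
d^2_{-2,-2}: single k=0 term ⇒ +0.818942;  D = +0.288007+0.766628i
d^2_{-1,-2}: single k=0 term ⇒ -0.530806;  D = +0.170886+0.502547i
d^2_{0,-2}: single k=0 term ⇒ +0.210686;  D = +0.061493+0.201512i
d^2_{1,-2}: single k=0 term ⇒ -0.055750;  D = +0.014579+0.053810i
d^2_{2,-2}: single k=0 term ⇒ +0.009034;  D = +0.002086+0.008790i
Y_2^{m'}(θ=1.7805,φ=3.6401) and Σ D·Y over m':
  (+0.2880+0.7666i)·(+0.2006-0.3104i)  (+0.1709+0.5025i)·(+0.1382-0.0752i)  (+0.0615+0.2015i)·(-0.2744+0.0000i)  (+0.0146+0.0538i)·(-0.1382-0.0752i)  (+0.0021+0.0088i)·(+0.2006+0.3104i)
Y_2^-2(R⁻¹ n̂) = +0.339952+0.059557i

Re=0.3400 Im=0.0596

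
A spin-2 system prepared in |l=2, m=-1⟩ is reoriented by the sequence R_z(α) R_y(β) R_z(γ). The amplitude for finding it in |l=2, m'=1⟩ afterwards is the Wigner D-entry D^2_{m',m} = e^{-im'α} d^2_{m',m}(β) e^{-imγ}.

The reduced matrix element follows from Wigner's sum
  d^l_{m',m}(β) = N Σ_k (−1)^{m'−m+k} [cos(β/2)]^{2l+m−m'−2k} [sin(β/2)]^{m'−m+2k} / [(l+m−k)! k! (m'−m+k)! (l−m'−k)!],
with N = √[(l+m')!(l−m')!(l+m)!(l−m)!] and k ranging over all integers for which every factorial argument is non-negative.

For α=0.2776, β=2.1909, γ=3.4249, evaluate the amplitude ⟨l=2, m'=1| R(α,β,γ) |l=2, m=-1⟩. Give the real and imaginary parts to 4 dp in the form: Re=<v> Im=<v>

Re=0.1283 Im=0.0007

First d^2_{1,-1}(β=2.1909), then the phase factors e^{-i(1)α} and e^{-i(-1)γ}:
c=cos(2.1909/2)=0.457646, s=sin(2.1909/2)=0.889134; N=√[6·1·1·6]=6.000000
k: max(0,(-1)−(1))=0 … min(2+(-1),2−(1))=1
  k=0: (−1)^2·6.0000/(2)·0.4576^2·0.8891^2 = +0.496725
  k=1: (−1)^3·6.0000/(6)·0.4576^0·0.8891^4 = -0.624985
d^2_{1,-1}(2.1909) = +0.496725 -0.624985 = -0.128260
Attach z-rotation phases: D = e^{-i(1)(0.2776)}·(-0.128260)·e^{-i(-1)(3.4249)} = +0.128258+0.000732i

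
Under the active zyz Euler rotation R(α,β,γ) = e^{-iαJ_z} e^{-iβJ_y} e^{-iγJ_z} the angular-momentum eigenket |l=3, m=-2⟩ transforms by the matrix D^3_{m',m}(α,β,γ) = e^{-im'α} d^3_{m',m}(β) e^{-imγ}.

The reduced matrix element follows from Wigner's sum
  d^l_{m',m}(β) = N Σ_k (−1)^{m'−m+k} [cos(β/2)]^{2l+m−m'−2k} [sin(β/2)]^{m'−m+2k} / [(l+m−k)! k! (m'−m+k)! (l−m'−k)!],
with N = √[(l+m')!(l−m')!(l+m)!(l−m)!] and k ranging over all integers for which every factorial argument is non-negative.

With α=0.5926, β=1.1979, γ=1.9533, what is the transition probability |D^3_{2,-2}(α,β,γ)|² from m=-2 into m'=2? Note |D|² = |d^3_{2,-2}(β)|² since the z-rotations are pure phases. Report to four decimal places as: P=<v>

P=0.0976

First d^3_{2,-2}(β=1.1979), then the phase factors e^{-i(2)α} and e^{-i(-2)γ}:
Half-angle: c=0.825928, s=0.563776. N=√(120·1·1·120)=120.000000
Admissible k: 0..1 (factorial args all ≥0)
  k=0: (−1)^4·120.0000/(24)·0.8259^2·0.5638^4 = +0.344572
  k=1: (−1)^5·120.0000/(120)·0.8259^0·0.5638^6 = -0.032110
d^3_{2,-2}(1.1979) = +0.344572 -0.032110 = +0.312462
|D^3_{2,-2}|² = |d^3_{2,-2}(β)|² = (+0.312462)² = 0.097632 (the z-rotation phases have unit modulus)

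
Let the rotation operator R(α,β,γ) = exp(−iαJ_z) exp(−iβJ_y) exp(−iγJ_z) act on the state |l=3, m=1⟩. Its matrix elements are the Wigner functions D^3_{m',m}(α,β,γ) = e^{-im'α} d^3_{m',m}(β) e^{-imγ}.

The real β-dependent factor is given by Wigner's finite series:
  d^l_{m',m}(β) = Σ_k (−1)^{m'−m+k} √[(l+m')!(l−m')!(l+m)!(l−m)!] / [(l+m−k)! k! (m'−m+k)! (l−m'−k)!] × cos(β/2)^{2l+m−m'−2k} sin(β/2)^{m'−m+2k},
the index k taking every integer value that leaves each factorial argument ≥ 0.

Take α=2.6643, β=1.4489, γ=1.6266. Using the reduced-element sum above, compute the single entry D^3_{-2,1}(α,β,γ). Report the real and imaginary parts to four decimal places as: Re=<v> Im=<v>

Re=-0.3984 Im=-0.2500

D^3_{-2,1}(2.6643,1.4489,1.6266) = e^{-i·-2·2.6643}·d^3_{-2,1}(1.4489)·e^{-i·1·1.6266}. Compute d first:
c=cos(1.4489/2)=0.748864, s=sin(1.4489/2)=0.662724; N=√[1·120·24·2]=75.894664
Admissible k: 3..4 (factorial args all ≥0)
  k=3: (−1)^0·75.8947/(12)·0.7489^3·0.6627^3 = +0.773101
  k=4: (−1)^1·75.8947/(24)·0.7489^1·0.6627^5 = -0.302737
d^3_{-2,1}(1.4489) = +0.773101 -0.302737 = +0.470364
Phases: e^{-i·(-2)·2.6643}=+0.577947-0.816074i, e^{-i·(1)·1.6266}=-0.055775-0.998443i ⇒ D=-0.398417-0.250013i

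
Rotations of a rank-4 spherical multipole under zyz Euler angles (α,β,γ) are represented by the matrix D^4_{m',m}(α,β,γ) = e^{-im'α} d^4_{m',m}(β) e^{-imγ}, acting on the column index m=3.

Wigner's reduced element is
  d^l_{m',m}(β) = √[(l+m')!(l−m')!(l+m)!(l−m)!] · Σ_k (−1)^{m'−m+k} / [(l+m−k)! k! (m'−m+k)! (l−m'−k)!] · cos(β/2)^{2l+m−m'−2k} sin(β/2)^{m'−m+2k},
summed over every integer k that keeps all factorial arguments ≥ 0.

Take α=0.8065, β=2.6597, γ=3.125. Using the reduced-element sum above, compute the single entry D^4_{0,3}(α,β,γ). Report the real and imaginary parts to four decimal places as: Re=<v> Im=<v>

D^4_{0,3}(0.8065,2.6597,3.125) = e^{-i·0·0.8065}·d^4_{0,3}(2.6597)·e^{-i·3·3.125}. Compute d first:
c=cos(2.6597/2)=0.238622, s=sin(2.6597/2)=0.971113; N=√[24·24·5040·1]=1703.830978
k: max(0,(3)−(0))=3 … min(4+(3),4−(0))=4
  k=3: (−1)^0·1703.8310/(144)·0.2386^5·0.9711^3 = +0.008383
  k=4: (−1)^1·1703.8310/(144)·0.2386^3·0.9711^5 = -0.138849
d^4_{0,3}(2.6597) = +0.008383 -0.138849 = -0.130465
Attach z-rotation phases: D = e^{-i(0)(0.8065)}·(-0.130465)·e^{-i(3)(3.125)} = +0.130304+0.006492i

Re=0.1303 Im=0.0065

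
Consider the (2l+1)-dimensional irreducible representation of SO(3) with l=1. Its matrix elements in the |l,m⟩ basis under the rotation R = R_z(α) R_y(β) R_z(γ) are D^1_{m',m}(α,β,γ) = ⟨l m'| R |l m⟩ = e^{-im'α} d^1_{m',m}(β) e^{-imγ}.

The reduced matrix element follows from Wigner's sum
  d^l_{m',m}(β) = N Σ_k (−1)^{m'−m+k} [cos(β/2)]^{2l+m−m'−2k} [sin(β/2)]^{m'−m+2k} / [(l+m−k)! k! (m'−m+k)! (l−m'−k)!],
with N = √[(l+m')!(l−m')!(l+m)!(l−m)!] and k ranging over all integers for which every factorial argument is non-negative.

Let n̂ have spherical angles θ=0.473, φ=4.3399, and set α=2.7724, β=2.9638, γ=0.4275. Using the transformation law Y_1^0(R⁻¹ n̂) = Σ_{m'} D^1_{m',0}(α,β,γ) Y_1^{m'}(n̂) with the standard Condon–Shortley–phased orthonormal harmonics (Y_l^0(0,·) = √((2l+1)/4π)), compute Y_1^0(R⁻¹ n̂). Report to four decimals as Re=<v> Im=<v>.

Re=-0.4280 Im=0.0000

Need the full column D^1_{m',0} for m'=−1..1 at α=2.7724, β=2.9638, γ=0.4275.
cos(β/2)=0.088779, sin(β/2)=0.996051
d^1_{-1,0}: single k=1 term ⇒ +0.125057;  D = -0.116631+0.045128i
d^1_{0,0}: k∈[0..1] ⇒ +0.007882 -0.992118 = -0.984236;  D = -0.984236+0.000000i
d^1_{1,0}: single k=0 term ⇒ -0.125057;  D = +0.116631+0.045128i
Y_1^{m'}(θ=0.473,φ=4.3399) and Σ D·Y over m':
  (-0.1166+0.0451i)·(-0.0573+0.1466i)  (-0.9842+0.0000i)·(+0.4350+0.0000i)  (+0.1166+0.0451i)·(+0.0573+0.1466i)
Y_1^0(R⁻¹ n̂) = -0.427970+0.000000i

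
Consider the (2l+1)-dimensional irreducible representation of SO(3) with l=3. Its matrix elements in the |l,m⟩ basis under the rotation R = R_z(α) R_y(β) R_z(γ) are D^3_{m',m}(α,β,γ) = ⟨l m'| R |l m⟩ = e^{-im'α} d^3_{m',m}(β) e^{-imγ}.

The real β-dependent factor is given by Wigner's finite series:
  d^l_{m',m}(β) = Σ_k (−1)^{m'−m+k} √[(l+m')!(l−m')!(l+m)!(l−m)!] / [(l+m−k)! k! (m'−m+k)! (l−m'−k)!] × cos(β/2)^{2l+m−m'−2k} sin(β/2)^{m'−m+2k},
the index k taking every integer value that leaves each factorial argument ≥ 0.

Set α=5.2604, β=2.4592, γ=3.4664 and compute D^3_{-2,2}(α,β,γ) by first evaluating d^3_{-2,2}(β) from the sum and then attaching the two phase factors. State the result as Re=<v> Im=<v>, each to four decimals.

Re=0.2335 Im=0.1117

First d^3_{-2,2}(β=2.4592), then the phase factors e^{-i(-2)α} and e^{-i(2)γ}:
c=cos(2.4592/2)=0.334615, s=sin(2.4592/2)=0.942355; N=√[1·120·120·1]=120.000000
Admissible k: 4..5 (factorial args all ≥0)
  k=4: (−1)^0·120.0000/(24)·0.3346^2·0.9424^4 = +0.441487
  k=5: (−1)^1·120.0000/(120)·0.3346^0·0.9424^6 = -0.700305
d^3_{-2,2}(2.4592) = +0.441487 -0.700305 = -0.258818
Attach z-rotation phases: D = e^{-i(-2)(5.2604)}·(-0.258818)·e^{-i(2)(3.4664)} = +0.233455+0.111739i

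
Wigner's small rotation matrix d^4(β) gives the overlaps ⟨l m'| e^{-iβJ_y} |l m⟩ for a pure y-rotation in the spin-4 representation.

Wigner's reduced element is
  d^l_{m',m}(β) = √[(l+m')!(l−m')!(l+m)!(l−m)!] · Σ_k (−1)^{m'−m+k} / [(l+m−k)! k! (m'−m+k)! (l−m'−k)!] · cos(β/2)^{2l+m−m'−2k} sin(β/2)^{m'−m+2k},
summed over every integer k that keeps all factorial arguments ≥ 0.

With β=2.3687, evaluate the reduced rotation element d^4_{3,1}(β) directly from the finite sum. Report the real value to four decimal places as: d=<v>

d^4_{3,1}(β=2.3687) via Wigner's sum:
Half-angle: c=0.376899, s=0.926254. N=√(5040·1·120·6)=1904.940944
k∈{0,1} keeps every argument non-negative
  k=0: (−1)^2·1904.9409/(240)·0.3769^6·0.9263^2 = +0.019520
  k=1: (−1)^3·1904.9409/(144)·0.3769^4·0.9263^4 = -0.196490
d^4_{3,1}(2.3687) = +0.019520 -0.196490 = -0.176970

d=-0.1770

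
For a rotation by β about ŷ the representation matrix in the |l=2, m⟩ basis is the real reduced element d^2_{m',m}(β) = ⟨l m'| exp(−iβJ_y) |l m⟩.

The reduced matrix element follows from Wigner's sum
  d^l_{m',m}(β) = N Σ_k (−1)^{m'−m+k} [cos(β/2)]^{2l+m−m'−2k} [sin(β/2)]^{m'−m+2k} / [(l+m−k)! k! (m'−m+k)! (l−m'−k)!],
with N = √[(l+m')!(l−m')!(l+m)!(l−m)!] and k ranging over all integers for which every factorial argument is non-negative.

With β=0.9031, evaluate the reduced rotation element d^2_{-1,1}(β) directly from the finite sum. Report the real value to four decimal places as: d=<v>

d=0.4262

d^2_{-1,1}(β=0.9031) via Wigner's sum:
With c≡cos(β/2)=0.899772 and s≡sin(β/2)=0.436361, N=[1·6·6·1]^{1/2}=6.000000
The bounds max(0,m−m')=2 and min(l+m,l−m')=3 give 2 terms
  k=2: (−1)^0·6.0000/(2)·0.8998^2·0.4364^2 = +0.462463
  k=3: (−1)^1·6.0000/(6)·0.8998^0·0.4364^4 = -0.036256
d^2_{-1,1}(0.9031) = +0.462463 -0.036256 = +0.426207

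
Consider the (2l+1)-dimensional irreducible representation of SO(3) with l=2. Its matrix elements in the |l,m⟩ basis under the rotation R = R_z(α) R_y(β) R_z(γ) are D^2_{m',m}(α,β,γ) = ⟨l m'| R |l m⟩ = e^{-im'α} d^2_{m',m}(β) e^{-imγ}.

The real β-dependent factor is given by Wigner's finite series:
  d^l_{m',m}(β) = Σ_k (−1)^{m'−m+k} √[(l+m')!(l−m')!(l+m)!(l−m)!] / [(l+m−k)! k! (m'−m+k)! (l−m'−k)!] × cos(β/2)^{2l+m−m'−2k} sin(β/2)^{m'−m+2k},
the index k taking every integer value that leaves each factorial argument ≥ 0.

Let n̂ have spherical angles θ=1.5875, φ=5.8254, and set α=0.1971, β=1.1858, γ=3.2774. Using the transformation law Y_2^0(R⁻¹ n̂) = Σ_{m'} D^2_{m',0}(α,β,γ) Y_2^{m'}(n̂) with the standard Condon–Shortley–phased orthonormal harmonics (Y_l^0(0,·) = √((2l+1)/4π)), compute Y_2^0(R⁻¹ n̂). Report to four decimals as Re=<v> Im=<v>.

Need the full column D^2_{m',0} for m'=−2..2 at α=0.1971, β=1.1858, γ=3.2774.
cos(β/2)=0.829324, sin(β/2)=0.558768
d^2_{-2,0}: single k=2 term ⇒ +0.526002;  D = +0.485660+0.202021i
d^2_{-1,0}: k∈[1..2] ⇒ +0.780692 -0.354401 = +0.426291;  D = +0.418037+0.083479i
d^2_{0,0}: k∈[0..2] ⇒ +0.473038 -0.858958 +0.097483 = -0.288437;  D = -0.288437+0.000000i
d^2_{1,0}: k∈[0..1] ⇒ -0.780692 +0.354401 = -0.426291;  D = -0.418037+0.083479i
d^2_{2,0}: single k=0 term ⇒ +0.526002;  D = +0.485660-0.202021i
Y_2^{m'}(θ=1.5875,φ=5.8254) and Σ D·Y over m':
  (+0.4857+0.2020i)·(+0.2353+0.3062i)  (+0.4180+0.0835i)·(-0.0116-0.0057i)  (-0.2884+0.0000i)·(-0.3151+0.0000i)  (-0.4180+0.0835i)·(+0.0116-0.0057i)  (+0.4857-0.2020i)·(+0.2353-0.3062i)
Y_2^0(R⁻¹ n̂) = +0.187011+0.000000i

Re=0.1870 Im=0.0000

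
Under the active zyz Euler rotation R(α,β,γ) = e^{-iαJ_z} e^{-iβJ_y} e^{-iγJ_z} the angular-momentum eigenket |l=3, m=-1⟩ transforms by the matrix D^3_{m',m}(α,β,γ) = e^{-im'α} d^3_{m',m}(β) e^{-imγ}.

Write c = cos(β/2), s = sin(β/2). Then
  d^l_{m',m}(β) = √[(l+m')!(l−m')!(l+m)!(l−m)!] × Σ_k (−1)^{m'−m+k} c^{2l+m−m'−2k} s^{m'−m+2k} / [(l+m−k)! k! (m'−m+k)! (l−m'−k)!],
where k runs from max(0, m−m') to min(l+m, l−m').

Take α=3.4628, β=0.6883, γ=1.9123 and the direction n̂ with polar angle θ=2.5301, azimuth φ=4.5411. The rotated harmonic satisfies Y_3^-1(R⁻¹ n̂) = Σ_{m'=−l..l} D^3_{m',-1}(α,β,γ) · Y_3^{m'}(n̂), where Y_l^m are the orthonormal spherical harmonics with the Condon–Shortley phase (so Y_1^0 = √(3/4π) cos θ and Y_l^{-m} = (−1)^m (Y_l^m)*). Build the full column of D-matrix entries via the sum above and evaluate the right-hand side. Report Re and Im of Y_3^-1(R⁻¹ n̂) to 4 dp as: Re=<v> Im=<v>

Need the full column D^3_{m',-1} for m'=−3..3 at α=3.4628, β=0.6883, γ=1.9123.
cos(β/2)=0.941363, sin(β/2)=0.337397
d^3_{-3,-1}: single k=2 term ⇒ +0.346222;  D = +0.334076-0.090903i
d^3_{-2,-1}: k∈[1..2] ⇒ +0.788725 -0.202639 = +0.586086;  D = -0.488018+0.324553i
d^3_{-1,-1}: k∈[0..2] ⇒ +0.695892 -0.715153 +0.068901 = +0.049640;  D = +0.030541-0.039132i
d^3_{0,-1}: k∈[0..2] ⇒ -0.864005 +0.332970 -0.014258 = -0.545292;  D = +0.182621-0.513803i
d^3_{1,-1}: k∈[0..2] ⇒ +0.536365 -0.091869 +0.001475 = +0.445972;  D = +0.009051-0.445880i
d^3_{2,-1}: k∈[0..1] ⇒ -0.202639 +0.013015 = -0.189624;  D = -0.056203-0.181103i
d^3_{3,-1}: single k=0 term ⇒ +0.044476;  D = -0.025919-0.036143i
Y_3^{m'}(θ=2.5301,φ=4.5411) and Σ D·Y over m':
  (+0.3341-0.0909i)·(+0.0388-0.0687i)  (-0.4880+0.3246i)·(+0.2598+0.0926i)  (+0.0305-0.0391i)·(-0.0744+0.4300i)  (+0.1826-0.5138i)·(-0.1076+0.0000i)  (+0.0091-0.4459i)·(+0.0744+0.4300i)  (-0.0562-0.1811i)·(+0.2598-0.0926i)  (-0.0259-0.0361i)·(-0.0388-0.0687i)
Y_3^-1(R⁻¹ n̂) = +0.004335+0.015996i

Re=0.0043 Im=0.0160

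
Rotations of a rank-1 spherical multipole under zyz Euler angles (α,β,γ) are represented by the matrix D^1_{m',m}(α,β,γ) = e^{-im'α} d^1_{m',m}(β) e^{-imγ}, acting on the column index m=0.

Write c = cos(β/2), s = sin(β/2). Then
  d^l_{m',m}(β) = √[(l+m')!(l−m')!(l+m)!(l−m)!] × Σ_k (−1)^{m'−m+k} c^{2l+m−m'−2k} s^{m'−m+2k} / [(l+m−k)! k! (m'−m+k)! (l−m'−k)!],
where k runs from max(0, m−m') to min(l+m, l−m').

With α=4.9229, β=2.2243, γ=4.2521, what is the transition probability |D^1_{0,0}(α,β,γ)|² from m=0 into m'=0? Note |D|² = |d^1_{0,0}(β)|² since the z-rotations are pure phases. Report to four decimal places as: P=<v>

P=0.3696

Split into d^1_{0,0}(β=2.2243) × two z-phases.
Half-angle: c=0.442735, s=0.896653. N=√(1·1·1·1)=1.000000
The bounds max(0,m−m')=0 and min(l+m,l−m')=1 give 2 terms
  k=0: (−1)^0·1.0000/(1)·0.4427^2·0.8967^0 = +0.196014
  k=1: (−1)^1·1.0000/(1)·0.4427^0·0.8967^2 = -0.803986
d^1_{0,0}(2.2243) = +0.196014 -0.803986 = -0.607972
|D^1_{0,0}|² = |d^1_{0,0}(β)|² = (-0.607972)² = 0.369630 (the z-rotation phases have unit modulus)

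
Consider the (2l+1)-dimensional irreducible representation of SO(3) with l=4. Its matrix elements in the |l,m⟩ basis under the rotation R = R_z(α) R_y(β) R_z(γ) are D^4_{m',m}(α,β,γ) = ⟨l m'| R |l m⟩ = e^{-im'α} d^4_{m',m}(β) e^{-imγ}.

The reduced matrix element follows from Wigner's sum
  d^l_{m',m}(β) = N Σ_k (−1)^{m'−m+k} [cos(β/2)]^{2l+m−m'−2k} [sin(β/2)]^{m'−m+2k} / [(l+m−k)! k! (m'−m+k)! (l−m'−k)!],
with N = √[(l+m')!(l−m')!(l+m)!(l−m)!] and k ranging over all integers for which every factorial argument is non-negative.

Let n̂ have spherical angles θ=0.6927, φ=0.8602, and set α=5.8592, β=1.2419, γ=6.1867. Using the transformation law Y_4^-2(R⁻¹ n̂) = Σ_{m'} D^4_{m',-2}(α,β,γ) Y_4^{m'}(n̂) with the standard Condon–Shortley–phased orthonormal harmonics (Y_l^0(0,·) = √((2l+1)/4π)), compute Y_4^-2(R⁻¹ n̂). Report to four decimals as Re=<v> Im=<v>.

Need the full column D^4_{m',-2} for m'=−4..4 at α=5.8592, β=1.2419, γ=6.1867.
cos(β/2)=0.813326, sin(β/2)=0.581808
d^4_{-4,-2}: single k=2 term ⇒ +0.518474;  D = -0.162167-0.492460i
d^4_{-3,-2}: k∈[1..2] ⇒ +0.512503 -0.786771 = -0.274267;  D = -0.028982+0.272732i
d^4_{-2,-2}: k∈[0..2] ⇒ +0.191477 -1.175788 +0.752089 = -0.232222;  D = -0.117367+0.200380i
d^4_{-1,-2}: k∈[0..2] ⇒ -0.581124 +1.486857 -0.507233 = +0.398499;  D = +0.325033-0.230553i
d^4_{0,-2}: k∈[0..2] ⇒ +0.929542 -1.268434 +0.243405 = -0.095487;  D = -0.093715+0.018312i
d^4_{1,-2}: k∈[0..2] ⇒ -0.991238 +0.760850 -0.077868 = -0.308256;  D = -0.300067-0.070580i
d^4_{2,-2}: k∈[0..2] ⇒ +0.752089 -0.307885 +0.013129 = +0.457333;  D = +0.362687+0.278588i
d^4_{3,-2}: k∈[0..1] ⇒ -0.402604 +0.068673 = -0.333931;  D = -0.157690-0.294353i
d^4_{4,-2}: single k=0 term ⇒ +0.135765;  D = +0.009201+0.135453i
Y_4^{m'}(θ=0.6927,φ=0.8602) and Σ D·Y over m':
  (-0.1622-0.4925i)·(-0.0703+0.0217i)  (-0.0290+0.2727i)·(-0.2124-0.1335i)  (-0.1174+0.2004i)·(-0.0640-0.4243i)  (+0.3250-0.2306i)·(+0.1737-0.2018i)  (-0.0937+0.0183i)·(-0.2636+0.0000i)  (-0.3001-0.0706i)·(-0.1737-0.2018i)  (+0.3627+0.2786i)·(-0.0640+0.4243i)  (-0.1577-0.2944i)·(+0.2124-0.1335i)  (+0.0092+0.1355i)·(-0.0703-0.0217i)
Y_4^-2(R⁻¹ n̂) = +0.017776+0.061259i

Re=0.0178 Im=0.0613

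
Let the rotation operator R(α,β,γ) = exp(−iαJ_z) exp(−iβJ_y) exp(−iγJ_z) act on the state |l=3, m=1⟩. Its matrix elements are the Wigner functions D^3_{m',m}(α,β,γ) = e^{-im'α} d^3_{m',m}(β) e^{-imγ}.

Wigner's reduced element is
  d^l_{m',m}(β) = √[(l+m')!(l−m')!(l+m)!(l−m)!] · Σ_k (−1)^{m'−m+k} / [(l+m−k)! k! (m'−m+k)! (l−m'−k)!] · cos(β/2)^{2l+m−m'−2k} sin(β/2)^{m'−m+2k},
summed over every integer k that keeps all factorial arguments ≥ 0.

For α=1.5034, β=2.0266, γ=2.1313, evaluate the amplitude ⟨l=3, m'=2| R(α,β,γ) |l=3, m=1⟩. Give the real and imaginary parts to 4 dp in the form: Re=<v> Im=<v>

D^3_{2,1}(1.5034,2.0266,2.1313) = e^{-i·2·1.5034}·d^3_{2,1}(2.0266)·e^{-i·1·2.1313}. Compute d first:
Half-angle: c=0.529063, s=0.848582. N=√(120·1·24·2)=75.894664
k: max(0,(1)−(2))=0 … min(3+(1),3−(2))=1
  k=0: (−1)^1·75.8947/(24)·0.5291^5·0.8486^1 = -0.111233
  k=1: (−1)^2·75.8947/(12)·0.5291^3·0.8486^3 = +0.572315
d^3_{2,1}(2.0266) = -0.111233 +0.572315 = +0.461082
Attach z-rotation phases: D = e^{-i(2)(1.5034)}·(+0.461082)·e^{-i(1)(2.1313)} = +0.190412+0.419928i

Re=0.1904 Im=0.4199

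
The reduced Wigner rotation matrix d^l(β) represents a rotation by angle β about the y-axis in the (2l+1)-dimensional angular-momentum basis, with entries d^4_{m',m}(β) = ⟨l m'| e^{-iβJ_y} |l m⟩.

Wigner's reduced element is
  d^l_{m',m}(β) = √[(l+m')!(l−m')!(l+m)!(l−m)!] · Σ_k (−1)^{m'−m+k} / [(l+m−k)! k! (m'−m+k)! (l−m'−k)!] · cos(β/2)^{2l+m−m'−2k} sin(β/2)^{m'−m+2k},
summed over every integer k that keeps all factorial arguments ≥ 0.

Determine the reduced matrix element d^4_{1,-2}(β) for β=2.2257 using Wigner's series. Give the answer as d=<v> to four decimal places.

d=0.0158

d^4_{1,-2}(β=2.2257) via Wigner's sum:
With c≡cos(β/2)=0.442107 and s≡sin(β/2)=0.896962, N=[120·6·2·720]^{1/2}=1018.233765
k∈{0,1,2} keeps every argument non-negative
  k=0: (−1)^3·1018.2338/(72)·0.4421^5·0.8970^3 = -0.172375
  k=1: (−1)^4·1018.2338/(48)·0.4421^3·0.8970^5 = +1.064289
  k=2: (−1)^5·1018.2338/(240)·0.4421^1·0.8970^7 = -0.876159
d^4_{1,-2}(2.2257) = -0.172375 +1.064289 -0.876159 = +0.015754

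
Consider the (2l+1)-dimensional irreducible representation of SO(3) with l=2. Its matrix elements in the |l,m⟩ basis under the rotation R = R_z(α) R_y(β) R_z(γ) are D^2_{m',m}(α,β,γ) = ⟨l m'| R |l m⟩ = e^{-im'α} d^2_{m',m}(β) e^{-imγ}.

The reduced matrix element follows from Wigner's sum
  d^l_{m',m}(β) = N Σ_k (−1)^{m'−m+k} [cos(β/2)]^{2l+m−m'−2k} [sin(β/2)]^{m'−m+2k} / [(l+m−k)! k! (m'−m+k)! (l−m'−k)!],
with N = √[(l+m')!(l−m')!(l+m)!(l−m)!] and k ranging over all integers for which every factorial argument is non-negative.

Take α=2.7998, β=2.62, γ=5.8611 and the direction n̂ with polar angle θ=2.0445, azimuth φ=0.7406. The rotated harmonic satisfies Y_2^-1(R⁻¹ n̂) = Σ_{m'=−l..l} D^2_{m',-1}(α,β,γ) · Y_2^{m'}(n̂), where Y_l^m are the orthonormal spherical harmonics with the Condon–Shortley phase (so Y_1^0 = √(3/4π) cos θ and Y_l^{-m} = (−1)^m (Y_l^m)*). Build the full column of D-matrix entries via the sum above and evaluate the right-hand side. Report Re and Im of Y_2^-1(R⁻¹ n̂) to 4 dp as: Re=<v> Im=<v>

Need the full column D^2_{m',-1} for m'=−2..2 at α=2.7998, β=2.62, γ=5.8611.
cos(β/2)=0.257850, sin(β/2)=0.966185
d^2_{-2,-1}: single k=1 term ⇒ +0.033128;  D = +0.014859-0.029608i
d^2_{-1,-1}: k∈[0..1] ⇒ +0.004420 -0.186198 = -0.181778;  D = +0.131273-0.125741i
d^2_{0,-1}: k∈[0..1] ⇒ -0.040573 +0.569670 = +0.529097;  D = +0.482662-0.216752i
d^2_{1,-1}: k∈[0..1] ⇒ +0.186198 -0.871447 = -0.685249;  D = +0.683041-0.054961i
d^2_{2,-1}: single k=0 term ⇒ -0.465134;  D = -0.449321-0.120251i
Y_2^{m'}(θ=2.0445,φ=0.7406) and Σ D·Y over m':
  (+0.0149-0.0296i)·(+0.0274-0.3047i)  (+0.1313-0.1257i)·(-0.2315+0.2116i)  (+0.4827-0.2168i)·(-0.1185+0.0000i)  (+0.6830-0.0550i)·(+0.2315+0.2116i)  (-0.4493-0.1203i)·(+0.0274+0.3047i)
Y_2^-1(R⁻¹ n̂) = +0.124490+0.068861i

Re=0.1245 Im=0.0689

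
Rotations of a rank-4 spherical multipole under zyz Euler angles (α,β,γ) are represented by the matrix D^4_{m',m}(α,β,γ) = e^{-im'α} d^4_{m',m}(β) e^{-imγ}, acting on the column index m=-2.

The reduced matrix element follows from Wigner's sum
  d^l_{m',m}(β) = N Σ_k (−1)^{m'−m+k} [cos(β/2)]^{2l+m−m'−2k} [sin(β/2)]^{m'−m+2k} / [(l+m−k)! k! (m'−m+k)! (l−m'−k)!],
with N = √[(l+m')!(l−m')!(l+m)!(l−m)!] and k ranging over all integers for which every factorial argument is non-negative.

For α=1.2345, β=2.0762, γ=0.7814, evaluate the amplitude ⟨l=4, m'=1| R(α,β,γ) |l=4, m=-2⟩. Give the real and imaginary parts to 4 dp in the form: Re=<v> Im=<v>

Re=0.2406 Im=0.0820

D^4_{1,-2}(1.2345,2.0762,0.7814) = e^{-i·1·1.2345}·d^4_{1,-2}(2.0762)·e^{-i·-2·0.7814}. Compute d first:
With c≡cos(β/2)=0.507858 and s≡sin(β/2)=0.861441, N=[120·6·2·720]^{1/2}=1018.233765
k: max(0,(-2)−(1))=0 … min(4+(-2),4−(1))=2
  k=0: (−1)^3·1018.2338/(72)·0.5079^5·0.8614^3 = -0.305424
  k=1: (−1)^4·1018.2338/(48)·0.5079^3·0.8614^5 = +1.318136
  k=2: (−1)^5·1018.2338/(240)·0.5079^1·0.8614^7 = -0.758502
d^4_{1,-2}(2.0762) = -0.305424 +1.318136 -0.758502 = +0.254211
D = (+0.329993-0.943983i)·(+0.254211)·(+0.007996+0.999968i) = +0.240634+0.081966i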